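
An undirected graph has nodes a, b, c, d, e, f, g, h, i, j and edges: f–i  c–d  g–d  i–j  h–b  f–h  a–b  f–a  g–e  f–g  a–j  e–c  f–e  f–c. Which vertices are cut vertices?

f

Removing f increases the component count from 1 to 2, so f is a cut vertex.
By contrast removing j leaves 1 component; it is not a cut vertex. No other vertex is a cut vertex either.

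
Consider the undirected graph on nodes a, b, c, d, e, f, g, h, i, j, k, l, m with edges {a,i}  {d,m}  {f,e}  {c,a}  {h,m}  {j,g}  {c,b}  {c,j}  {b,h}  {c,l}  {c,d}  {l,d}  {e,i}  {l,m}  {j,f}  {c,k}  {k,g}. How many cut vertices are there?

1

Removing c increases the component count from 1 to 2, so c is a cut vertex.
By contrast removing m leaves 1 component; it is not a cut vertex. No other vertex is a cut vertex either.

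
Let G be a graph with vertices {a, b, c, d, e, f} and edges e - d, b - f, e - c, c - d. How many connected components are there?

a is isolated — a component by itself.
Starting from b we can reach b, f. That is one component of size 2.
Starting from c we can reach c, d, e. That is one component of size 3.
Total: 3 components.

3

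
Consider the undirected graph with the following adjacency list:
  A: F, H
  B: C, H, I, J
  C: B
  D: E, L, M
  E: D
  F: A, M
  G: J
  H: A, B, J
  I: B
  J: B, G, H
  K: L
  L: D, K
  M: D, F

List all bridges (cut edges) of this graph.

A-F, A-H, B-C, B-I, D-E, D-L, D-M, F-M, G-J, K-L

The edges on the cycle H-B-J-H are not bridges since each lies on that cycle.
But removing A-F disconnects A from F; removing F-M disconnects F from M; removing J-G disconnects J from G; removing H-A disconnects H from A — these are bridges.
In total 10 edges are bridges.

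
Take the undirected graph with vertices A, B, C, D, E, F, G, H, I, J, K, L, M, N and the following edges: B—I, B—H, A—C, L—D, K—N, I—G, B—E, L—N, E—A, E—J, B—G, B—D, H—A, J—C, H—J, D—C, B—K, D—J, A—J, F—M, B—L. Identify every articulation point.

B

Removing B increases the component count from 2 to 3, so B is a cut vertex.
By contrast removing J leaves 2 components; it is not a cut vertex. No other vertex is a cut vertex either.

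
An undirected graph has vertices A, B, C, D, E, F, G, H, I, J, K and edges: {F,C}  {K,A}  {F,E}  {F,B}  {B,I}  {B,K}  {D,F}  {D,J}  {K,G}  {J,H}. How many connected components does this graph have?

Starting from A we can reach A, B, C, D, E, F, G, H, I, J, K. That is one component of size 11.
Total: 1 component.

1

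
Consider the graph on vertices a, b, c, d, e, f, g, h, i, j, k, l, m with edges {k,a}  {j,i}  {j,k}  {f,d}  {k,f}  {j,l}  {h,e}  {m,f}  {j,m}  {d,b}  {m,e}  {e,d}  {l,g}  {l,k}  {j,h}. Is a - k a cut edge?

Removing a - k leaves no path between a and k: the component count goes from 2 to 3. So it is a bridge.

Yes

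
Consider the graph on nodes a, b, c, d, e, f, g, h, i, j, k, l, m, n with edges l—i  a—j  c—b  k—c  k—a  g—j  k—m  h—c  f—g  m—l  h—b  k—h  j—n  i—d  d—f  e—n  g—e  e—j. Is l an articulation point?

No

Deleting l leaves 1 component (was 1) (its neighbors i, m remain connected to each other), so l is not a cut vertex.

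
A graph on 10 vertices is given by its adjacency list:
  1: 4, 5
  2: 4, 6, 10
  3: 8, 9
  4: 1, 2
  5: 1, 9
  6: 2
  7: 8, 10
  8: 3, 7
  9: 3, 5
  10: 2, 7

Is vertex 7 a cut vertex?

Deleting 7 leaves 1 component (was 1) (its neighbors 8, 10 remain connected to each other), so 7 is not a cut vertex.

No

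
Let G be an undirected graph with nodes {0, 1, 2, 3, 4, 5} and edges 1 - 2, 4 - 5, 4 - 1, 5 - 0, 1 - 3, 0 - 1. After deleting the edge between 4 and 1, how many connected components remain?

1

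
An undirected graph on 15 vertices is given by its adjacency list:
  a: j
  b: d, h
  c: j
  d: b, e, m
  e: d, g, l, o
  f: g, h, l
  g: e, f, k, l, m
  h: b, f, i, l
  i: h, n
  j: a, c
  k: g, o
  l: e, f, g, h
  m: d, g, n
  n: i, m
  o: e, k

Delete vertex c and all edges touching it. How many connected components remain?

With c gone, the remaining components are: {a, j}; {b, d, e, f, g, h, i, k, l, m, n, o}.
That is 2 components.

2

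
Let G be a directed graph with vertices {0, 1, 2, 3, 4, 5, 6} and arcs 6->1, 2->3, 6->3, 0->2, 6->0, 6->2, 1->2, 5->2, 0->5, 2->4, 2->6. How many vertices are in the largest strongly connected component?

{0, 1, 2, 5, 6} are all mutually reachable — one SCC of size 5.
{4} is an SCC by itself.
{3} is an SCC by itself.
The largest has 5 vertices.

5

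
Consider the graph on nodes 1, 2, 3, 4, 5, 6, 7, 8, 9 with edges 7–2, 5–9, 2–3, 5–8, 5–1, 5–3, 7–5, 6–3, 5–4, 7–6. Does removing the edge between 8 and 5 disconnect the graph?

Yes

Removing 8–5 leaves no path between 8 and 5: the component count goes from 1 to 2. So it is a bridge.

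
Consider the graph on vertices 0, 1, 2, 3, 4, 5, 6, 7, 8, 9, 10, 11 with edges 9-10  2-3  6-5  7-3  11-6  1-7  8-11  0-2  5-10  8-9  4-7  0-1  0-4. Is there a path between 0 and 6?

No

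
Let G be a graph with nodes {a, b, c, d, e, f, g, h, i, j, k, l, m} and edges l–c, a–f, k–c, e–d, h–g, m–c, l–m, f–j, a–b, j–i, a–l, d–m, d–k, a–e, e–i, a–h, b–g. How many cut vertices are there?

1

Removing a increases the component count from 1 to 2, so a is a cut vertex.
By contrast removing b leaves 1 component; it is not a cut vertex. No other vertex is a cut vertex either.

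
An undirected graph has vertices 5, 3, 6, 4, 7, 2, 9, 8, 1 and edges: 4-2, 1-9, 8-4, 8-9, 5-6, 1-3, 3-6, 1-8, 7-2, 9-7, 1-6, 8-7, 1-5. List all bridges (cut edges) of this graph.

none

The edges on the cycle 1-5-6-1 are not bridges since each lies on that cycle.
Every edge lies on some cycle, so there are no bridges.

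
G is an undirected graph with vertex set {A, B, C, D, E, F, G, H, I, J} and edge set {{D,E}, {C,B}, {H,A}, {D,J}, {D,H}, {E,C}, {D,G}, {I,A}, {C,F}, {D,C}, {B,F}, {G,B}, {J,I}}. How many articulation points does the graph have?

Removing D increases the component count from 1 to 2, so D is a cut vertex.
By contrast removing B leaves 1 component; it is not a cut vertex. No other vertex is a cut vertex either.

1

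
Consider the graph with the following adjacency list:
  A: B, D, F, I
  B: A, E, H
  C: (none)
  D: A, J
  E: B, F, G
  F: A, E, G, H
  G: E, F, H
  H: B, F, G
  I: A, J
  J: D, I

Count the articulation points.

Removing A increases the component count from 2 to 3, so A is a cut vertex.
By contrast removing B leaves 2 components; it is not a cut vertex. No other vertex is a cut vertex either.

1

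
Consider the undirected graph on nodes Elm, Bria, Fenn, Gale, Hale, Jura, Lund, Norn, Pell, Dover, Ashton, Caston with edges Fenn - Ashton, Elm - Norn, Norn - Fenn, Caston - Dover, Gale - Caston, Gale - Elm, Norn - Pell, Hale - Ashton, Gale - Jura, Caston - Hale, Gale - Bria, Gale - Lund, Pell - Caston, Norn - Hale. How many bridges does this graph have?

4

The edges on the cycle Norn-Pell-Caston-Hale-Ashton-Fenn-Norn are not bridges since each lies on that cycle.
But removing Gale - Jura disconnects Gale from Jura; removing Gale - Bria disconnects Gale from Bria; removing Gale - Lund disconnects Gale from Lund; removing Dover - Caston disconnects Dover from Caston — these are bridges.
That makes 4 bridges.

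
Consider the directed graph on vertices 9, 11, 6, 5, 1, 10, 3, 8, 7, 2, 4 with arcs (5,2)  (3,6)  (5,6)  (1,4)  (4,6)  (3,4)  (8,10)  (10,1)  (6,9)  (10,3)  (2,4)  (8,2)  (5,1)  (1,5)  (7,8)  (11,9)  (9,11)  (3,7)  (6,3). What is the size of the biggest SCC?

9

{1, 2, 3, 4, 5, 6, 7, 8, 10} are all mutually reachable — one SCC of size 9.
{9, 11} are all mutually reachable — one SCC of size 2.
The largest has 9 vertices.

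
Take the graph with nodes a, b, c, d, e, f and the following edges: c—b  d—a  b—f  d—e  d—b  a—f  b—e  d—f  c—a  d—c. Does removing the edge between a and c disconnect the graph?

After removing a—c, the path a-d-c still connects them, so the edge is not a bridge.

No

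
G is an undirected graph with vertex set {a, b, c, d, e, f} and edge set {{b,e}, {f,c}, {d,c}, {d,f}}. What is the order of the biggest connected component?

3

a is isolated — a component by itself.
Starting from b we can reach b, e. That is one component of size 2.
Starting from c we can reach c, d, f. That is one component of size 3.
The largest has 3 vertices.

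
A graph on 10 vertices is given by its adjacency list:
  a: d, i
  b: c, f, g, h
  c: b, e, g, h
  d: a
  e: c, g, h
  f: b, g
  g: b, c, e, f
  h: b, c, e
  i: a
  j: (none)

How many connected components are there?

j is isolated — a component by itself.
Starting from a we can reach a, d, i. That is one component of size 3.
Starting from b we can reach b, c, e, f, g, h. That is one component of size 6.
Total: 3 components.

3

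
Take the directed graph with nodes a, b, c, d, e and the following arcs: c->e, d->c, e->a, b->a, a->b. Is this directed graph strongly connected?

No

There is no directed path from b to d, so the graph is not strongly connected.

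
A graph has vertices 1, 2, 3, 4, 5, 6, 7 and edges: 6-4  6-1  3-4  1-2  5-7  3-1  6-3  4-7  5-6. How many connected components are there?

1

Starting from 1 we can reach 1, 2, 3, 4, 5, 6, 7. That is one component of size 7.
Total: 1 component.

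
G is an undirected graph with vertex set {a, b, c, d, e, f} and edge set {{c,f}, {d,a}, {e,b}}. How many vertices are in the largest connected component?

2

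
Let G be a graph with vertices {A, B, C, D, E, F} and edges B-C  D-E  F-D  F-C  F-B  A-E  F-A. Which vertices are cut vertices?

F

Removing F increases the component count from 1 to 2, so F is a cut vertex.
By contrast removing E leaves 1 component; it is not a cut vertex. No other vertex is a cut vertex either.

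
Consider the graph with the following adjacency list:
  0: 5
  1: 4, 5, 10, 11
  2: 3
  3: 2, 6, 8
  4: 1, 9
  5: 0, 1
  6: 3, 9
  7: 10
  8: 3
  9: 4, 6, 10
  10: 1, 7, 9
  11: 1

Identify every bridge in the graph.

0-5, 1-11, 1-5, 10-7, 2-3, 3-6, 3-8, 6-9

The edges on the cycle 10-9-4-1-10 are not bridges since each lies on that cycle.
But removing 9-6 disconnects 9 from 6; removing 6-3 disconnects 6 from 3; removing 3-8 disconnects 3 from 8; removing 2-3 disconnects 2 from 3 — these are bridges.
In total 8 edges are bridges.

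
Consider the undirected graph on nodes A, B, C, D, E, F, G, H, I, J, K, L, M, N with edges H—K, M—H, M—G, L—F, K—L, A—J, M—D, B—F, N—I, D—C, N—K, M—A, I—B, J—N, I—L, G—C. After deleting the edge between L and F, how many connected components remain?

L and F are still connected via L-I-B-F, so the component count stays at 2.

2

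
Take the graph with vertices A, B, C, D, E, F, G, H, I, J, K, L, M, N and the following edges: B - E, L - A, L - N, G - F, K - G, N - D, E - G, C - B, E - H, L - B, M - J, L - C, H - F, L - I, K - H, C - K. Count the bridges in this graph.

5

The edges on the cycle L-C-K-H-F-G-E-B-L are not bridges since each lies on that cycle.
But removing L - A disconnects L from A; removing L - I disconnects L from I; removing D - N disconnects D from N; removing M - J disconnects M from J — these are bridges.
In total 5 edges are bridges.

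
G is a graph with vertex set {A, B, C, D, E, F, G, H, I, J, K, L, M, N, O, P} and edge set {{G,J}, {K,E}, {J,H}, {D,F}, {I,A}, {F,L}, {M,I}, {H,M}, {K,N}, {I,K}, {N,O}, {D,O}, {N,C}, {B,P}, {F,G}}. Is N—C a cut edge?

Yes

Removing N—C leaves no path between N and C: the component count goes from 2 to 3. So it is a bridge.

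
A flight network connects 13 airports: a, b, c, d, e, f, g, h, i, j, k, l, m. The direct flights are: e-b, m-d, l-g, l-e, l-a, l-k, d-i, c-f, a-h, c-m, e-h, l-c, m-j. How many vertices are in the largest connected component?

Starting from a we can reach a, b, c, d, e, f, g, h, i, j, k, l, m. That is one component of size 13.
The largest has 13 vertices.

13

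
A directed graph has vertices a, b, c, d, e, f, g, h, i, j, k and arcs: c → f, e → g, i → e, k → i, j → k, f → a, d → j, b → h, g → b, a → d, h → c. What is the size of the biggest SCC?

{a, b, c, d, e, f, g, h, i, j, k} are all mutually reachable — one SCC of size 11.
The largest has 11 vertices.

11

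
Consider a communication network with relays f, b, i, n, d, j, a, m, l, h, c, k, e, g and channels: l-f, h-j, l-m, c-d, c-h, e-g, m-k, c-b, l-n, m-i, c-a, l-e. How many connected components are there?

2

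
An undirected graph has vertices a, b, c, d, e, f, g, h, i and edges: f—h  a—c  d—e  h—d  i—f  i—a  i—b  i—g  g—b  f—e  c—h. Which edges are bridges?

none

The edges on the cycle i-g-b-i are not bridges since each lies on that cycle.
Every edge lies on some cycle, so there are no bridges.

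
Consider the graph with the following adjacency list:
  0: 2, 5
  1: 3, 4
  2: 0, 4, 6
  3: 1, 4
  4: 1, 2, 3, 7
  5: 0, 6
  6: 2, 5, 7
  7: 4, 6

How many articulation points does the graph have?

1

Removing 4 increases the component count from 1 to 2, so 4 is a cut vertex.
By contrast removing 3 leaves 1 component; it is not a cut vertex. No other vertex is a cut vertex either.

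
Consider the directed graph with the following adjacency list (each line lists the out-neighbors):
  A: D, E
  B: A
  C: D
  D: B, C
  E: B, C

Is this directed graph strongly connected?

Yes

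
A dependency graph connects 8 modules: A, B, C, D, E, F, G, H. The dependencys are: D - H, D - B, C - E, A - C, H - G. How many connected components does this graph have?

F is isolated — a component by itself.
Starting from A we can reach A, C, E. That is one component of size 3.
Starting from B we can reach B, D, G, H. That is one component of size 4.
Total: 3 components.

3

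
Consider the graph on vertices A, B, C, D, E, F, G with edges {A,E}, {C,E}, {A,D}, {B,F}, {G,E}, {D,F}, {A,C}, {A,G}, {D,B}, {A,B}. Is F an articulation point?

Deleting F leaves 1 component (was 1) (its neighbors B, D remain connected to each other), so F is not a cut vertex.

No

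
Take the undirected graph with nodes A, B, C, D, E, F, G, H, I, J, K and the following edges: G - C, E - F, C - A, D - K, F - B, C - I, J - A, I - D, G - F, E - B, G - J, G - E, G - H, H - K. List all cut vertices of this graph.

Removing G increases the component count from 1 to 2, so G is a cut vertex.
By contrast removing B leaves 1 component; it is not a cut vertex. No other vertex is a cut vertex either.

G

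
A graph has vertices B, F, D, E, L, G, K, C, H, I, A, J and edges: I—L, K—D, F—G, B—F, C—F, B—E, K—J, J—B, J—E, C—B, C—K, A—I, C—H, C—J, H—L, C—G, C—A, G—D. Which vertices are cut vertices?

Removing C increases the component count from 1 to 2, so C is a cut vertex.
By contrast removing L leaves 1 component; it is not a cut vertex. No other vertex is a cut vertex either.

C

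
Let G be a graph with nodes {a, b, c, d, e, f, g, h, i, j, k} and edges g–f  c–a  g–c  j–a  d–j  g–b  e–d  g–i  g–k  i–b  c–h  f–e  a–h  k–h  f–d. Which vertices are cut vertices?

Removing g increases the component count from 1 to 2, so g is a cut vertex.
By contrast removing e leaves 1 component; it is not a cut vertex. No other vertex is a cut vertex either.

g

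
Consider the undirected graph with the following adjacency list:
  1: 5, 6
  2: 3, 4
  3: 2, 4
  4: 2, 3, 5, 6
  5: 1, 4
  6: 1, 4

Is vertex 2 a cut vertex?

No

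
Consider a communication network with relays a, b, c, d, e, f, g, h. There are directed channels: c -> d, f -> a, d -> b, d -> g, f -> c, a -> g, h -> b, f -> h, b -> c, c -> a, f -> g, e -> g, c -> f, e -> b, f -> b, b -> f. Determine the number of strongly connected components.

4

{b, c, d, f, h} are all mutually reachable — one SCC of size 5.
{e} is an SCC by itself.
{a} is an SCC by itself.
{g} is an SCC by itself.
That gives 4 strongly connected components.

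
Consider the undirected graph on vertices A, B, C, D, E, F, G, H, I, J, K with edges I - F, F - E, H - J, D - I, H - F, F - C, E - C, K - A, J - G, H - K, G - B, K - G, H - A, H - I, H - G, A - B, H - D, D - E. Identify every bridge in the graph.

none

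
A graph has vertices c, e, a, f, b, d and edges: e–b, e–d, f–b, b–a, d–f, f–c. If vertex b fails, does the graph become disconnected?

Deleting b raises the number of components from 1 to 2, so b is a cut vertex.

Yes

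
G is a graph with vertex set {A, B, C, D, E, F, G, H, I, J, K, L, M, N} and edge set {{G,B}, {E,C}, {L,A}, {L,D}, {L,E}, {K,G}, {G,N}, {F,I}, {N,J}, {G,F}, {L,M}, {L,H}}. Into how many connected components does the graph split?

2

Starting from B we can reach B, F, G, I, J, K, N. That is one component of size 7.
Starting from A we can reach A, C, D, E, H, L, M. That is one component of size 7.
Total: 2 components.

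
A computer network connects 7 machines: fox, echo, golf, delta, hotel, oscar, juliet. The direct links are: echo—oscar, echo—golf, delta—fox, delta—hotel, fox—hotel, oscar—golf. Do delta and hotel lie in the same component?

Yes

From delta we can reach fox, delta, hotel, which includes hotel.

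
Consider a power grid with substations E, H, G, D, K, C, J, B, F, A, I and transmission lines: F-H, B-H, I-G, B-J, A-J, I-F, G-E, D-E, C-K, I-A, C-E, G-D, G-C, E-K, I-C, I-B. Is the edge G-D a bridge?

No

After removing G-D, the path G-E-D still connects them, so the edge is not a bridge.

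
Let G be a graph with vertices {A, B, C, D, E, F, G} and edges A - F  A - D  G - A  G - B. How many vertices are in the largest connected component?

5

C is isolated — a component by itself.
E is isolated — a component by itself.
Starting from A we can reach A, B, D, F, G. That is one component of size 5.
The largest has 5 vertices.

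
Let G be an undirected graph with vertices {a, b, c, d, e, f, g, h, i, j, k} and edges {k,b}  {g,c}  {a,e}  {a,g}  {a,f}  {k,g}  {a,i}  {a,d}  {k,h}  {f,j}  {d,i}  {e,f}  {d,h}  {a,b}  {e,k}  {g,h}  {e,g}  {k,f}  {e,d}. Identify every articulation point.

f, g

Removing f increases the component count from 1 to 2, so f is a cut vertex.
Removing g increases the component count from 1 to 2, so g is a cut vertex.
By contrast removing e leaves 1 component; it is not a cut vertex. No other vertex is a cut vertex either.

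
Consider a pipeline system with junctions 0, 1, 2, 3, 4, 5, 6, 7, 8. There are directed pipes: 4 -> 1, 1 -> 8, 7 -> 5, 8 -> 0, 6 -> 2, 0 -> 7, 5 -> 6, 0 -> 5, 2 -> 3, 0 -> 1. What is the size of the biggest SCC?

3

{0, 1, 8} are all mutually reachable — one SCC of size 3.
{7} is an SCC by itself.
{6} is an SCC by itself.
{2} is an SCC by itself.
{3} is an SCC by itself.
(and 2 more singleton SCCs)
The largest has 3 vertices.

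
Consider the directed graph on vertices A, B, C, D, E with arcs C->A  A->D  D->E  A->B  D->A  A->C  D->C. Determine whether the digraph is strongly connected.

There is no directed path from E to A, so the graph is not strongly connected.

No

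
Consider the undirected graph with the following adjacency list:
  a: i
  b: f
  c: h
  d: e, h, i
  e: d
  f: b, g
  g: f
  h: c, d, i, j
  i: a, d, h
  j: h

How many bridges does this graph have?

6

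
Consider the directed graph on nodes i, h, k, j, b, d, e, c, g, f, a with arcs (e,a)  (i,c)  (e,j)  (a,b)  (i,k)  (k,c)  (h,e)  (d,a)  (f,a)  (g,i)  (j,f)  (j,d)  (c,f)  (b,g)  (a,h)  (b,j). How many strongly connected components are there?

1

{a, b, c, d, e, f, g, h, i, j, k} are all mutually reachable — one SCC of size 11.
That gives 1 strongly connected component.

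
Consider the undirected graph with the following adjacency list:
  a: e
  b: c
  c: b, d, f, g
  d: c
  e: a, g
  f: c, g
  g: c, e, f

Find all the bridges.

a-e, b-c, c-d, e-g

The edges on the cycle c-g-f-c are not bridges since each lies on that cycle.
But removing b-c disconnects b from c; removing c-d disconnects c from d; removing a-e disconnects a from e; removing g-e disconnects g from e — these are bridges.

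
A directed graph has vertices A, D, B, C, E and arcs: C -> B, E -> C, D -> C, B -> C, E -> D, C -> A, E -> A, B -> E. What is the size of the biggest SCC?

{B, C, D, E} are all mutually reachable — one SCC of size 4.
{A} is an SCC by itself.
The largest has 4 vertices.

4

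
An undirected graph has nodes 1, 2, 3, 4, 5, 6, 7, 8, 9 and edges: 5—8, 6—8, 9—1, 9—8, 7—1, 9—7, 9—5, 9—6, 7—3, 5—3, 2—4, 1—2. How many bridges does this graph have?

The edges on the cycle 9-6-8-5-9 are not bridges since each lies on that cycle.
But removing 2—4 disconnects 2 from 4; removing 1—2 disconnects 1 from 2 — these are bridges.
That makes 2 bridges.

2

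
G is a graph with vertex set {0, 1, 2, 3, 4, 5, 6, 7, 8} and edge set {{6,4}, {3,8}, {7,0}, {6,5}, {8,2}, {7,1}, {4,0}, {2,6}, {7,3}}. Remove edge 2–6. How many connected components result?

1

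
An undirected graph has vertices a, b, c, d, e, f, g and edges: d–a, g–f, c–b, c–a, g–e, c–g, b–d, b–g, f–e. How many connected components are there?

Starting from a we can reach a, b, c, d, e, f, g. That is one component of size 7.
Total: 1 component.

1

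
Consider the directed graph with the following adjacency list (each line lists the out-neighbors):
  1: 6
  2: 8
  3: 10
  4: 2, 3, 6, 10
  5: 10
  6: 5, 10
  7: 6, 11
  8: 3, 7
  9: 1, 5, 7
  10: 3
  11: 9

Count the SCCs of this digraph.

8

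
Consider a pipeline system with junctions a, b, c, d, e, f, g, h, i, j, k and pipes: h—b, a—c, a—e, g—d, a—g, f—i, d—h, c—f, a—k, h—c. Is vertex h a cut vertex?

Deleting h raises the number of components from 2 to 3, so h is a cut vertex.

Yes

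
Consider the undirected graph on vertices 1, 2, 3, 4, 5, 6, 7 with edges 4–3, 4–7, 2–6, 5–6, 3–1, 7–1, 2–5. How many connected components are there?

2

Starting from 2 we can reach 2, 5, 6. That is one component of size 3.
Starting from 1 we can reach 1, 3, 4, 7. That is one component of size 4.
Total: 2 components.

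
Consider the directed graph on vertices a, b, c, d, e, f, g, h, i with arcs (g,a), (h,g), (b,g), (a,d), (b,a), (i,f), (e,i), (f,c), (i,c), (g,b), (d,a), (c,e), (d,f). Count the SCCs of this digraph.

4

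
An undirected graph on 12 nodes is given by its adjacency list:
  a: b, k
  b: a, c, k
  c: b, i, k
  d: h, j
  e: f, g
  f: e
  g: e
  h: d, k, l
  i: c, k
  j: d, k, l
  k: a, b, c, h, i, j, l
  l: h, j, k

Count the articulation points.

Removing e increases the component count from 2 to 3, so e is a cut vertex.
Removing k increases the component count from 2 to 3, so k is a cut vertex.
By contrast removing l leaves 2 components; it is not a cut vertex. No other vertex is a cut vertex either.

2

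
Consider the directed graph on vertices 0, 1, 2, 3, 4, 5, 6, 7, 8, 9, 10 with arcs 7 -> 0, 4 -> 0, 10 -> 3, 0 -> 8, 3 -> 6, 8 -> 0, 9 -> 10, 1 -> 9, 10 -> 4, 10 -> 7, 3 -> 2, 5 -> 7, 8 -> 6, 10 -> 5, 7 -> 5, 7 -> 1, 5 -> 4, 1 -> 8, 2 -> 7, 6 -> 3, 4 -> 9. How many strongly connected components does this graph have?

{0, 1, 2, 3, 4, 5, 6, 7, 8, 9, 10} are all mutually reachable — one SCC of size 11.
That gives 1 strongly connected component.

1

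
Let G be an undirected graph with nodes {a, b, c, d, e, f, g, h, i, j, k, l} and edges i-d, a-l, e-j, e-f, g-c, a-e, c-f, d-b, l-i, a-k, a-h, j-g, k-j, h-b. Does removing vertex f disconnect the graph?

Deleting f leaves 1 component (was 1) (its neighbors c, e remain connected to each other), so f is not a cut vertex.

No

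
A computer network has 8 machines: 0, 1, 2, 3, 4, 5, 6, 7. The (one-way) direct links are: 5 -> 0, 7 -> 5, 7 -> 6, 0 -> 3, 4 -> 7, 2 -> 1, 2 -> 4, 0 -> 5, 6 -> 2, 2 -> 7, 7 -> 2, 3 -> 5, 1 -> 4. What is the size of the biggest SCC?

5

{1, 2, 4, 6, 7} are all mutually reachable — one SCC of size 5.
{0, 3, 5} are all mutually reachable — one SCC of size 3.
The largest has 5 vertices.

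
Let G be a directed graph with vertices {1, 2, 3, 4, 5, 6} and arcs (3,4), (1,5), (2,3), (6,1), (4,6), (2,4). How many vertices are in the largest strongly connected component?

{6} is an SCC by itself.
{4} is an SCC by itself.
{5} is an SCC by itself.
{1} is an SCC by itself.
{2} is an SCC by itself.
(and 1 more singleton SCC)
The largest has 1 vertex.

1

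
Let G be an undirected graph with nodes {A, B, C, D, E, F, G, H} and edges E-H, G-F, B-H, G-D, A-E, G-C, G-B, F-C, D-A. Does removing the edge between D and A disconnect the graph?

After removing D-A, the path D-G-B-H-E-A still connects them, so the edge is not a bridge.

No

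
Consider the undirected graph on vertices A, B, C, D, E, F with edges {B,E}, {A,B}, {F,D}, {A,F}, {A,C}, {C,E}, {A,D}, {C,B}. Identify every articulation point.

A

Removing A increases the component count from 1 to 2, so A is a cut vertex.
By contrast removing C leaves 1 component; it is not a cut vertex. No other vertex is a cut vertex either.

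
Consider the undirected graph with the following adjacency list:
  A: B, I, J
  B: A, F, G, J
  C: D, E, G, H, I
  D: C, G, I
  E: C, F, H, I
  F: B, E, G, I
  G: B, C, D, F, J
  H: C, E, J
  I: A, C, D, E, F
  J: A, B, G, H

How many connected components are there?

1

Starting from A we can reach A, B, C, D, E, F, G, H, I, J. That is one component of size 10.
Total: 1 component.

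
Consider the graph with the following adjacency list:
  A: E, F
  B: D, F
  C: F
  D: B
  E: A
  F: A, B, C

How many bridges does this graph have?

5

removing B-D disconnects B from D; removing C-F disconnects C from F; removing E-A disconnects E from A; removing F-A disconnects F from A — these are bridges.
In total 5 edges are bridges.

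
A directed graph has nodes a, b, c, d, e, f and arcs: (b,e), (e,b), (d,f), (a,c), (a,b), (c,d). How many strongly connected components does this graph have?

5

{b, e} are all mutually reachable — one SCC of size 2.
{f} is an SCC by itself.
{a} is an SCC by itself.
{d} is an SCC by itself.
{c} is an SCC by itself.
That gives 5 strongly connected components.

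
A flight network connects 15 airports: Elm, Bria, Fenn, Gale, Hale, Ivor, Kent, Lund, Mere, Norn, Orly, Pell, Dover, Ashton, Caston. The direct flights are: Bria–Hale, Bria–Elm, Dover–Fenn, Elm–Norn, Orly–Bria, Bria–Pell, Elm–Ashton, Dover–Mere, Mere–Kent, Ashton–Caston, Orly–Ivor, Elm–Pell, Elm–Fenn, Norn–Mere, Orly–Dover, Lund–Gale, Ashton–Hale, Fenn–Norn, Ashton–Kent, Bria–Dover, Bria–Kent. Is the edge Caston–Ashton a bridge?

Removing Caston–Ashton leaves no path between Caston and Ashton: the component count goes from 2 to 3. So it is a bridge.

Yes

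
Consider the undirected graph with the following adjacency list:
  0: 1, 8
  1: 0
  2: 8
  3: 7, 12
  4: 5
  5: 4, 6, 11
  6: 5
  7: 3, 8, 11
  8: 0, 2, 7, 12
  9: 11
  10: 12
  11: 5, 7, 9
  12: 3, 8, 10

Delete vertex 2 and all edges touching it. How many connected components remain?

1

With 2 gone, the remaining components are: {0, 1, 3, 4, 5, 6, 7, 8, 9, 10, 11, 12}.
That is 1 component.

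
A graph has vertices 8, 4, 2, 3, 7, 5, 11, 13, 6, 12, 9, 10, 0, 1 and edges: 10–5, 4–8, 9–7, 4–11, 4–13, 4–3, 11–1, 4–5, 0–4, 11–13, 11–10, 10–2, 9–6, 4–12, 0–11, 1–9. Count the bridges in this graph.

The edges on the cycle 0-4-13-11-0 are not bridges since each lies on that cycle.
But removing 7–9 disconnects 7 from 9; removing 1–9 disconnects 1 from 9; removing 2–10 disconnects 2 from 10; removing 1–11 disconnects 1 from 11 — these are bridges.
In total 8 edges are bridges.

8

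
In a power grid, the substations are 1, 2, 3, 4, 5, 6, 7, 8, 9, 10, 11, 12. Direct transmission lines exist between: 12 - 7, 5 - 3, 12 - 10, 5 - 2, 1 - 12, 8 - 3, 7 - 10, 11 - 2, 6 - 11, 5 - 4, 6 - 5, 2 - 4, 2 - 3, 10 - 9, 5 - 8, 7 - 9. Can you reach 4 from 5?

From 5 we can reach 2, 3, 4, 5, 6, 8, 11, which includes 4.

Yes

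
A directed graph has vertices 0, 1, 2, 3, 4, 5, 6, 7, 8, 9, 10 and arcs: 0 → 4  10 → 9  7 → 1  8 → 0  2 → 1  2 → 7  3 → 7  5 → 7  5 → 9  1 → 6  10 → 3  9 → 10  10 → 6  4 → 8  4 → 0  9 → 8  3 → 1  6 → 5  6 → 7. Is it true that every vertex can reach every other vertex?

No

There is no directed path from 10 to 2, so the graph is not strongly connected.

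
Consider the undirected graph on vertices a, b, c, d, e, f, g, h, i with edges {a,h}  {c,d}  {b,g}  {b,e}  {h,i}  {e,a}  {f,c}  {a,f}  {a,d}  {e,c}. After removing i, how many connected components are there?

With i gone, the remaining components are: {a, b, c, d, e, f, g, h}.
That is 1 component.

1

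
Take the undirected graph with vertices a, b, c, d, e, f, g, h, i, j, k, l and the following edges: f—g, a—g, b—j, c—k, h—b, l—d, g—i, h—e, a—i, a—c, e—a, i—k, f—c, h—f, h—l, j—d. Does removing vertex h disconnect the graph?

Yes

Deleting h raises the number of components from 1 to 2, so h is a cut vertex.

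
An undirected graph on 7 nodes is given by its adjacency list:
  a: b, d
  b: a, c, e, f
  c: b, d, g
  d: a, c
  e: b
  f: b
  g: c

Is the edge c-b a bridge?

After removing c-b, the path c-d-a-b still connects them, so the edge is not a bridge.

No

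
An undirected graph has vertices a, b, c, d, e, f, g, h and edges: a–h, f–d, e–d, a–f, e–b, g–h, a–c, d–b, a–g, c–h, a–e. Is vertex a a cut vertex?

Deleting a raises the number of components from 1 to 2, so a is a cut vertex.

Yes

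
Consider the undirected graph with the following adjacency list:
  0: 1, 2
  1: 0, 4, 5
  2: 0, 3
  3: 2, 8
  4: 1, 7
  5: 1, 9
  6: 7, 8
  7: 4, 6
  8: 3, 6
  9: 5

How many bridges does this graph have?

2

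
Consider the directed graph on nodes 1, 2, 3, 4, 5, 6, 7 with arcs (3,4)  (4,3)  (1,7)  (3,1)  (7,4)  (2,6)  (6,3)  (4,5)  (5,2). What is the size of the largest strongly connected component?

7

{1, 2, 3, 4, 5, 6, 7} are all mutually reachable — one SCC of size 7.
The largest has 7 vertices.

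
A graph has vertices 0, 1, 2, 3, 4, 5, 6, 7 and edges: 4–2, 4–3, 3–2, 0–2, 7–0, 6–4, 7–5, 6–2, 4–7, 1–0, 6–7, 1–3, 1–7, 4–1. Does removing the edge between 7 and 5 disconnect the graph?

Yes

Removing 7–5 leaves no path between 7 and 5: the component count goes from 1 to 2. So it is a bridge.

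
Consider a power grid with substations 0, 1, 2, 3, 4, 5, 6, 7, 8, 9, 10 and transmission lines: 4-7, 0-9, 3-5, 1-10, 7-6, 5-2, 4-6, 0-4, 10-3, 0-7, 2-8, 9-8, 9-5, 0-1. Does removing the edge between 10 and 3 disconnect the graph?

No

After removing 10-3, the path 10-1-0-9-5-3 still connects them, so the edge is not a bridge.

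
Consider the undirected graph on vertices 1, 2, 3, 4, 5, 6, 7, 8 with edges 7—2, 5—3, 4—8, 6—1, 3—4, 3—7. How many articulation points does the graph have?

Removing 3 increases the component count from 2 to 4, so 3 is a cut vertex.
Removing 4 increases the component count from 2 to 3, so 4 is a cut vertex.
Removing 7 increases the component count from 2 to 3, so 7 is a cut vertex.
By contrast removing 6 leaves 2 components; it is not a cut vertex. No other vertex is a cut vertex either.

3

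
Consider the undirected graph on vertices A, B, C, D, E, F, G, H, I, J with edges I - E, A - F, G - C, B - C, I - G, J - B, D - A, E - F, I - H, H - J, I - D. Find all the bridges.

none

The edges on the cycle I-H-J-B-C-G-I are not bridges since each lies on that cycle.
Every edge lies on some cycle, so there are no bridges.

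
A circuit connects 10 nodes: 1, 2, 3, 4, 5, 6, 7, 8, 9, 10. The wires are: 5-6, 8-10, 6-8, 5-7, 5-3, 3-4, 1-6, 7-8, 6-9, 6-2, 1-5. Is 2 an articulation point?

No

Deleting 2 leaves 1 component (was 1), so 2 is not a cut vertex.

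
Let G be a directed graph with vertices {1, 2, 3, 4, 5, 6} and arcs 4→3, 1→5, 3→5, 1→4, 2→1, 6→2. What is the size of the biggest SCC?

1

{6} is an SCC by itself.
{3} is an SCC by itself.
{2} is an SCC by itself.
{5} is an SCC by itself.
{1} is an SCC by itself.
(and 1 more singleton SCC)
The largest has 1 vertex.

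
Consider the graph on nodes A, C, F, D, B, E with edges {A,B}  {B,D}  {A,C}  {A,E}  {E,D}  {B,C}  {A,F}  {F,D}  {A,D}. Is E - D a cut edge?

After removing E - D, the path E-A-D still connects them, so the edge is not a bridge.

No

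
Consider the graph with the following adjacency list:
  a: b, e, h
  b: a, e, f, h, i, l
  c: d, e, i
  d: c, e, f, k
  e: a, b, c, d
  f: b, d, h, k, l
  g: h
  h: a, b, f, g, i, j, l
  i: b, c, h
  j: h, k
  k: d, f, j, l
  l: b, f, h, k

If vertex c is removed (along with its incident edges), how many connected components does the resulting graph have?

1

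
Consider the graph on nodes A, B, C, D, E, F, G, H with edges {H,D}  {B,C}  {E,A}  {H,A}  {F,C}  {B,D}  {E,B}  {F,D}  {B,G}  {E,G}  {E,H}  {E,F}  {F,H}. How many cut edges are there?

0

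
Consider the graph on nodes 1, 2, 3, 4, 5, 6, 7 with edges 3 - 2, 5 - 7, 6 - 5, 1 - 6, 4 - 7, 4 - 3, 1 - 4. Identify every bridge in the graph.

2-3, 3-4

The edges on the cycle 1-4-7-5-6-1 are not bridges since each lies on that cycle.
But removing 3 - 2 disconnects 3 from 2; removing 3 - 4 disconnects 3 from 4 — these are bridges.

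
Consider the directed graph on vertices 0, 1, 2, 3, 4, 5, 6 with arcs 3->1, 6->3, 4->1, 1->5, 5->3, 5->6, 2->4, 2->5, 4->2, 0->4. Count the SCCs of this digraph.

3

{1, 3, 5, 6} are all mutually reachable — one SCC of size 4.
{2, 4} are all mutually reachable — one SCC of size 2.
{0} is an SCC by itself.
That gives 3 strongly connected components.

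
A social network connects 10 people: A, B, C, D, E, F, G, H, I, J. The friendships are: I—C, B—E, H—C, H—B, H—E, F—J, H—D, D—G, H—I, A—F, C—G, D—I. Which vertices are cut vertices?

Removing F increases the component count from 2 to 3, so F is a cut vertex.
Removing H increases the component count from 2 to 3, so H is a cut vertex.
By contrast removing A leaves 2 components; it is not a cut vertex. No other vertex is a cut vertex either.

F, H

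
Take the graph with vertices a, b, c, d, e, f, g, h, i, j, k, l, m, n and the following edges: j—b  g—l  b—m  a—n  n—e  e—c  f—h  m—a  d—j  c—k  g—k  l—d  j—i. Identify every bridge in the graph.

The edges on the cycle g-l-d-j-b-m-a-n-e-c-k-g are not bridges since each lies on that cycle.
But removing f—h disconnects f from h; removing i—j disconnects i from j — these are bridges.

f-h, i-j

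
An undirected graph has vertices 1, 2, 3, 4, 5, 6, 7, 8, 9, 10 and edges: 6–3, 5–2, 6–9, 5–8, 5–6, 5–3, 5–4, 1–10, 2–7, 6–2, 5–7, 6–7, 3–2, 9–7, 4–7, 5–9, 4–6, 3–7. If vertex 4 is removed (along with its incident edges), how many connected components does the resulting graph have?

With 4 gone, the remaining components are: {1, 10}; {2, 3, 5, 6, 7, 8, 9}.
That is 2 components.

2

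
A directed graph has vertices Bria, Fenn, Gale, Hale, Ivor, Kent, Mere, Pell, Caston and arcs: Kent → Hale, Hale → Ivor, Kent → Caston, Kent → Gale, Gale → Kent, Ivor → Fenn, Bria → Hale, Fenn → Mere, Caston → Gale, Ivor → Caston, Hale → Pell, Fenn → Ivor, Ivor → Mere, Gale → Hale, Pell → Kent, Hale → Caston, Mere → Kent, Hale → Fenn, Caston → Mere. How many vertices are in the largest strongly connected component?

{Fenn, Gale, Hale, Ivor, Kent, Mere, Pell, Caston} are all mutually reachable — one SCC of size 8.
{Bria} is an SCC by itself.
The largest has 8 vertices.

8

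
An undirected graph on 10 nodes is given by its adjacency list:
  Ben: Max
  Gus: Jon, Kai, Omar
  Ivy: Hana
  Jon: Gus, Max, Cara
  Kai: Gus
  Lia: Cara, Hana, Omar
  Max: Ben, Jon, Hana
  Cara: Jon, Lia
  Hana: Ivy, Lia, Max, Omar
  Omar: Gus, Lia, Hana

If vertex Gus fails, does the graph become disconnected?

Yes

Deleting Gus raises the number of components from 1 to 2, so Gus is a cut vertex.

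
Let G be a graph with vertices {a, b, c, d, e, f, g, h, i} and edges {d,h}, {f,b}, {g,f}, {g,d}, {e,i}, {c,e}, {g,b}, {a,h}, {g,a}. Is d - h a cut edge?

After removing d - h, the path d-g-a-h still connects them, so the edge is not a bridge.

No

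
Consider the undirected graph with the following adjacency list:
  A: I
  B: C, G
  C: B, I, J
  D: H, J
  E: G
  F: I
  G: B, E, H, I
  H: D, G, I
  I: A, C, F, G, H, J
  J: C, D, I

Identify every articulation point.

Removing G increases the component count from 1 to 2, so G is a cut vertex.
Removing I increases the component count from 1 to 3, so I is a cut vertex.
By contrast removing E leaves 1 component; it is not a cut vertex. No other vertex is a cut vertex either.

G, I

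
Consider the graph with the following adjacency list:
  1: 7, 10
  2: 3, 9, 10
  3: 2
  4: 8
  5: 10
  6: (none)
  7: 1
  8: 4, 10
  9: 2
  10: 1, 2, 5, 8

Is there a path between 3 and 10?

From 3 we can reach 1, 2, 3, 4, 5, 7, 8, 9, 10, which includes 10.

Yes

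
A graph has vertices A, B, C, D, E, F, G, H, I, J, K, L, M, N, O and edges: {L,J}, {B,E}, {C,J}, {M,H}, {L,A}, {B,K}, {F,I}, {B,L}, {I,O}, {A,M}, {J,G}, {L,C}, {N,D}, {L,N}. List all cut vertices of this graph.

A, B, I, J, L, M, N

Removing A increases the component count from 2 to 3, so A is a cut vertex.
Removing B increases the component count from 2 to 4, so B is a cut vertex.
Removing I increases the component count from 2 to 3, so I is a cut vertex.
Likewise J, L, M, N are cut vertices.
By contrast removing E leaves 2 components; it is not a cut vertex. No other vertex is a cut vertex either.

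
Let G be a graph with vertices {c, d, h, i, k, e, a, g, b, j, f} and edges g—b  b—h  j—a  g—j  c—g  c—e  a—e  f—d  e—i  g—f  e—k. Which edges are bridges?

b-g, b-h, d-f, e-i, e-k, f-g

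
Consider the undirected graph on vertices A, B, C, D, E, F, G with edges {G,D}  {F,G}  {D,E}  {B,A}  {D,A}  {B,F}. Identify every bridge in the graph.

D-E

The edges on the cycle B-F-G-D-A-B are not bridges since each lies on that cycle.
But removing D–E disconnects D from E — this is a bridge.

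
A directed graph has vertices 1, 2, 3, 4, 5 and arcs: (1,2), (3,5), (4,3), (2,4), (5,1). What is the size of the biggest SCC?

5

{1, 2, 3, 4, 5} are all mutually reachable — one SCC of size 5.
The largest has 5 vertices.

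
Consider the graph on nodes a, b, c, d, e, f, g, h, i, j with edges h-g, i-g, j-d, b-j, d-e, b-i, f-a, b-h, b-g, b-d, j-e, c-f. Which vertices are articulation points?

Removing b increases the component count from 2 to 3, so b is a cut vertex.
Removing f increases the component count from 2 to 3, so f is a cut vertex.
By contrast removing i leaves 2 components; it is not a cut vertex. No other vertex is a cut vertex either.

b, f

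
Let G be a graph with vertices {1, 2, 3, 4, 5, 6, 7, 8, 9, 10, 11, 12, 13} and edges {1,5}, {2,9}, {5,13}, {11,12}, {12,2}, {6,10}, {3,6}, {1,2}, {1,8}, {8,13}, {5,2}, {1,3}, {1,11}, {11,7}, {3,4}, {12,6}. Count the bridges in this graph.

4

The edges on the cycle 1-11-12-2-5-1 are not bridges since each lies on that cycle.
But removing 11–7 disconnects 11 from 7; removing 10–6 disconnects 10 from 6; removing 2–9 disconnects 2 from 9; removing 4–3 disconnects 4 from 3 — these are bridges.
That makes 4 bridges.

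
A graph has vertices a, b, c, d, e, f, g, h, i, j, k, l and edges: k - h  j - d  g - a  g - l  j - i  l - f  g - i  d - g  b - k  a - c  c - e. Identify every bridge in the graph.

a-c, a-g, b-k, c-e, f-l, g-l, h-k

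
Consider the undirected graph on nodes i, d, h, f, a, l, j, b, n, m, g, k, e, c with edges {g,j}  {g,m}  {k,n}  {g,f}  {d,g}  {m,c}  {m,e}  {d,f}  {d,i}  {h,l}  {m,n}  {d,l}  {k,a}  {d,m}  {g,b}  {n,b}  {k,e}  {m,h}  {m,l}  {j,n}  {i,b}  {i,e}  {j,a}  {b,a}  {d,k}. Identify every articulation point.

Removing m increases the component count from 1 to 2, so m is a cut vertex.
By contrast removing j leaves 1 component; it is not a cut vertex. No other vertex is a cut vertex either.

m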